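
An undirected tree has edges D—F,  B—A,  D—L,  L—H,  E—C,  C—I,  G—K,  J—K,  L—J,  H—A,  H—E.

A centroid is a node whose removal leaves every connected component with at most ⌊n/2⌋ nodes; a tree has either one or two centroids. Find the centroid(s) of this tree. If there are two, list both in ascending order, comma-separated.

H, L

If H is removed the pieces have sizes 6, 3, 2, all ≤ ⌊12/2⌋ = 6.
Its neighbour L also leaves a largest component of size 6, so both are centroids.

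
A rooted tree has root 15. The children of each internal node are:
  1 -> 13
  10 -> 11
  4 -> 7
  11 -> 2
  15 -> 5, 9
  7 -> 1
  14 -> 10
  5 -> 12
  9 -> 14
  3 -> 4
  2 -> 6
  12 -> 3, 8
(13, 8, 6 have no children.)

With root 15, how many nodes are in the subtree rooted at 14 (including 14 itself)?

5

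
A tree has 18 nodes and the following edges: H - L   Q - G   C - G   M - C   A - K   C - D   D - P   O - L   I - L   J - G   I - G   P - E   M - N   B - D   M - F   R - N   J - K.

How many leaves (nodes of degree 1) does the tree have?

Exactly 8 nodes have a single neighbour: A, B, E, F, H, O, Q, R.

8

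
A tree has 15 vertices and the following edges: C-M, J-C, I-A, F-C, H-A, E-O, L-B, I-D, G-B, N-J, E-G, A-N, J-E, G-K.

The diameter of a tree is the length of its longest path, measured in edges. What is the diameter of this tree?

Starting from L, a farthest node is D at distance 8.
One longest path: L – B – G – E – J – N – A – I – D.
So the diameter is 8.

8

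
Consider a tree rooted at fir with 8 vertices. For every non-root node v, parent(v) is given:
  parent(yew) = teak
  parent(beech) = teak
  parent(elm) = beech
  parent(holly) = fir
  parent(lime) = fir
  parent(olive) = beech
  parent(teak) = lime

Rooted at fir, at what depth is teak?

2

Climbing from teak to the root: teak → lime → fir. That's 2 steps.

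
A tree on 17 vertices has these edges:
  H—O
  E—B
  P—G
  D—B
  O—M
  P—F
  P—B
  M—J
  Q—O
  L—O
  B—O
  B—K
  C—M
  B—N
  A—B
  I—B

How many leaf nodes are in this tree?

Degree-1 nodes: A, C, D, E, F, G, H, I, J, K, L, N, Q — 13 of them.

13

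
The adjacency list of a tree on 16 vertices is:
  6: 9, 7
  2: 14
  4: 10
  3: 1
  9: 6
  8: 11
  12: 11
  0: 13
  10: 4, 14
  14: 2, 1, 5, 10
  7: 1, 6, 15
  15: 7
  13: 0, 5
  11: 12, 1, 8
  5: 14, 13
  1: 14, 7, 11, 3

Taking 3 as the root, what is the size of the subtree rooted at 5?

Descendants of 5 (including itself): 5, 13, 0. That's 3.

3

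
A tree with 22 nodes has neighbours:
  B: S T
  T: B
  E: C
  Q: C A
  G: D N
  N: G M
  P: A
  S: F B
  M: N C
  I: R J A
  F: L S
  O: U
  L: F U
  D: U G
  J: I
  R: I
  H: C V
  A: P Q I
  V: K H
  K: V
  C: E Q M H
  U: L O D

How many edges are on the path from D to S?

4

The path is D – U – L – F – S, which has 4 edges.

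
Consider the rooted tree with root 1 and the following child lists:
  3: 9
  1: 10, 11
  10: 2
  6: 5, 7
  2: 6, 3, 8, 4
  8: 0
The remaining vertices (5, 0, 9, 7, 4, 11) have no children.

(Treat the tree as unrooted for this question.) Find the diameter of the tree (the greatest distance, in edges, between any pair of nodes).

BFS from 11 reaches 9 last, at distance 5; BFS from 9 confirms no node is farther.
Path: 11 - 1 - 10 - 2 - 3 - 9.

5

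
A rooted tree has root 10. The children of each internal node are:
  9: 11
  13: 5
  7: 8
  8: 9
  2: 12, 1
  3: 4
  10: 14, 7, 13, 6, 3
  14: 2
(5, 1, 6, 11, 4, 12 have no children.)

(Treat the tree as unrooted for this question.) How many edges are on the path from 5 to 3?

3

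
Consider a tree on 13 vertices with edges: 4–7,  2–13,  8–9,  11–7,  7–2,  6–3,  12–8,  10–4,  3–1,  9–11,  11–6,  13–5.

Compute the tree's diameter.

7

A longest path is 1 - 3 - 6 - 11 - 7 - 2 - 13 - 5, with 7 edges.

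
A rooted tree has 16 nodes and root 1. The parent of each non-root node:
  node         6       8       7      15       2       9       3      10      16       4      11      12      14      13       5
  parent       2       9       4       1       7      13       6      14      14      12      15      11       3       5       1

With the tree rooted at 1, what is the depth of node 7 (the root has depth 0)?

1–15–11–12–4–7 — 5 edges.

5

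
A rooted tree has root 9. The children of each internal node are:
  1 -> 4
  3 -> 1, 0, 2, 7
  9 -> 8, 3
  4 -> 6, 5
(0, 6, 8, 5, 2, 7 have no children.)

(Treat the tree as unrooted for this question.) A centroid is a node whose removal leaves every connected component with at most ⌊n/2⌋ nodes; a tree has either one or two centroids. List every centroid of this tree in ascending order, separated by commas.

3

Removing 3 splits the tree into components of sizes 4, 2, 1, 1, 1; the largest is 4 ≤ ⌊10/2⌋ = 5.
Every other node leaves some component of size > 5, so the centroid is unique.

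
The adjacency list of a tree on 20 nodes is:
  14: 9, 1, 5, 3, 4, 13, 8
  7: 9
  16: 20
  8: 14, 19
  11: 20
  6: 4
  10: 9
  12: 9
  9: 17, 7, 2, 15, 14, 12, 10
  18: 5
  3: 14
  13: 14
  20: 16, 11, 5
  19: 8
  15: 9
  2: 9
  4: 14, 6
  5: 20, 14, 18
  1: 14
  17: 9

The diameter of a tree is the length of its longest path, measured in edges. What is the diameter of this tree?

A longest path is 16 – 20 – 5 – 14 – 8 – 19, with 5 edges.

5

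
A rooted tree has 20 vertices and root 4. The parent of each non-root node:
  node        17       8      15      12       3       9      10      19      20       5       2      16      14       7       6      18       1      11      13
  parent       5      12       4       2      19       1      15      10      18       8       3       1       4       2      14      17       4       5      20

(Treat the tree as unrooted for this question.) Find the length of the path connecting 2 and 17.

The path is 2–12–8–5–17, which has 4 edges.

4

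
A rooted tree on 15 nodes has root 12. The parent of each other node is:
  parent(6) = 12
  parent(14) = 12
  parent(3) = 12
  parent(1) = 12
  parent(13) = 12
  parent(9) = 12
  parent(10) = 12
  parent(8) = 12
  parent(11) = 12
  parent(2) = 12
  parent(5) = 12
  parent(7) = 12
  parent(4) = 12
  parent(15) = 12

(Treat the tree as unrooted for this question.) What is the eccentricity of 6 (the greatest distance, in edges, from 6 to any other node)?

A farthest node from 6 is 10 (7, 3, 5, 4, 15, 13, 1, 8, 9, 14, 11, 2 also at distance 2).
The path 6-12-10 has 2 edges.

2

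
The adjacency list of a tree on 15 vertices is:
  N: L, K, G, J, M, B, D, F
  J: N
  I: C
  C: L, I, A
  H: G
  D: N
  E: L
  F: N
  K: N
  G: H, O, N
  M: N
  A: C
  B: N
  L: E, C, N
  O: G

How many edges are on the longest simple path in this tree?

A longest path is I – C – L – N – G – O, with 5 edges.

5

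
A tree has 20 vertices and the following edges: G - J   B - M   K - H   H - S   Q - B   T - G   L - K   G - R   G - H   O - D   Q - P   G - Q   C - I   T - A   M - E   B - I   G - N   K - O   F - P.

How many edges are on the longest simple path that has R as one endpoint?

5

A farthest node from R is C (E, D also at distance 5).
The path R-G-Q-B-I-C has 5 edges.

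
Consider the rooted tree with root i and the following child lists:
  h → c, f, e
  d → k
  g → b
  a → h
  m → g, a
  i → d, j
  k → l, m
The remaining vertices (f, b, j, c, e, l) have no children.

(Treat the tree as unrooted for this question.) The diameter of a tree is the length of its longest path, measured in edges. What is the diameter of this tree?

A longest path is e–h–a–m–k–d–i–j, with 7 edges.

7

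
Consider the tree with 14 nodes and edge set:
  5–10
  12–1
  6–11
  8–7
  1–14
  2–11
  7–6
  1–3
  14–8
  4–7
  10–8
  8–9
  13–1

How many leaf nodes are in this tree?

7

The leaves are 2, 3, 4, 5, 9, 12, 13.
That is 7 leaves.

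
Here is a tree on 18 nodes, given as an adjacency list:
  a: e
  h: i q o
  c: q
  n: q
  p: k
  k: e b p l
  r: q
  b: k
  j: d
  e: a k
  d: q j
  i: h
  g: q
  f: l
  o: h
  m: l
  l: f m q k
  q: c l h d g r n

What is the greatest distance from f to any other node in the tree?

A farthest node from f is j (a, i, o also at distance 4).
The path f – l – q – d – j has 4 edges.

4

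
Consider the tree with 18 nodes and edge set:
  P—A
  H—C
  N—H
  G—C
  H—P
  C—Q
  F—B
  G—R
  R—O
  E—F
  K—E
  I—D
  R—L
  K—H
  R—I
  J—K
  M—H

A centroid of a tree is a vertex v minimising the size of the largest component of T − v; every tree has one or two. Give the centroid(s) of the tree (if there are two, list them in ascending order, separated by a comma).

H

If H is removed the pieces have sizes 8, 5, 2, 1, 1, all ≤ ⌊18/2⌋ = 9.
Every other node leaves some component of size > 9, so the centroid is unique.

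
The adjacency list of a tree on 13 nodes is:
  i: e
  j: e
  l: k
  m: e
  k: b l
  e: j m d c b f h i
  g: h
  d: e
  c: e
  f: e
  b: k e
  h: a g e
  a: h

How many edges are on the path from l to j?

The path is l–k–b–e–j, which has 4 edges.

4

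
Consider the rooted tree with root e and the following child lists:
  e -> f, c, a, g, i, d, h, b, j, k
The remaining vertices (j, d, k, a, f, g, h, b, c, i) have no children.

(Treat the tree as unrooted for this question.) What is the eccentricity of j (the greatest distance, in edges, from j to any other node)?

Distances from j peak at 2, attained at k (a, d, b, f, g, h, i, c also at distance 2).
j–e–k

2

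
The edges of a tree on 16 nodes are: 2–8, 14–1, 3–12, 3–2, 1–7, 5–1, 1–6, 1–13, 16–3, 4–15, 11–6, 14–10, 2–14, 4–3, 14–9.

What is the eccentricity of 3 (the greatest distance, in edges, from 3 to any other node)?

5

The node farthest from 3 is 11, via 3-2-14-1-6-11 — 5 edges.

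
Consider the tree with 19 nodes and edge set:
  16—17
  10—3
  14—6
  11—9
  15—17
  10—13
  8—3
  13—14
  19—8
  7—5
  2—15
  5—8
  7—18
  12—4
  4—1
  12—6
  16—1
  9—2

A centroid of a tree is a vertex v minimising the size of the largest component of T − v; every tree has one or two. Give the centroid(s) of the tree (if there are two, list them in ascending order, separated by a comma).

6

If 6 is removed the pieces have sizes 9, 9, all ≤ ⌊19/2⌋ = 9.
Every other node leaves some component of size > 9, so the centroid is unique.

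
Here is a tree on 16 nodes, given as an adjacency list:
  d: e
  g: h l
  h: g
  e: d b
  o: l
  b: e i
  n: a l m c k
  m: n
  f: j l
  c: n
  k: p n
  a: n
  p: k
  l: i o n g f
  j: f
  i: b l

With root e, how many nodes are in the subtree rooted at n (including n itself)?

6

The subtree rooted at n contains: n, k, a, c, m, p — 6 nodes.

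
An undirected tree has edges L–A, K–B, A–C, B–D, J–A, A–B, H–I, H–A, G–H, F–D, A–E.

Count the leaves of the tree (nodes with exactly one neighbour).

The leaves are C, E, F, G, I, J, K, L.
That is 8 leaves.

8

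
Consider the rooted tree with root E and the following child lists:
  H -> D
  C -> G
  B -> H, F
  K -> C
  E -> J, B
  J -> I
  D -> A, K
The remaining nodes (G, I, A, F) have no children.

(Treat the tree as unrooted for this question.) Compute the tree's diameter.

8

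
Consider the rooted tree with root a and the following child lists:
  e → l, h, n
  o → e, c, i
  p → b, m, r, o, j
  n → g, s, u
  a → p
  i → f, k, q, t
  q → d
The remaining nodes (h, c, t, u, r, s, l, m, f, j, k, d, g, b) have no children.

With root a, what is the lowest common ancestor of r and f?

p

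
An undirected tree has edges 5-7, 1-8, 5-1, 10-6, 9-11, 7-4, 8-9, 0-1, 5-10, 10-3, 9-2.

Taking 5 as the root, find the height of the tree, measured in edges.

4

2 sits deepest: 5-1-8-9-2 — 4 edges from the root.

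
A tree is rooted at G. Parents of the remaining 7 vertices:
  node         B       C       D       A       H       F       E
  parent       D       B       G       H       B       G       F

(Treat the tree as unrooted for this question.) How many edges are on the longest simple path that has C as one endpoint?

A farthest node from C is E.
The path C-B-D-G-F-E has 5 edges.

5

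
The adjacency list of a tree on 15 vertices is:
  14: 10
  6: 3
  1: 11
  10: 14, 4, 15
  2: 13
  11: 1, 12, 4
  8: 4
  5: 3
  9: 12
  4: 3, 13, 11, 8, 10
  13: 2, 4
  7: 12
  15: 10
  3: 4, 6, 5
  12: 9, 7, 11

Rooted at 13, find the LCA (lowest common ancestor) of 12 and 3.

4

12's ancestor chain is 12, 11, 4, 13 and 3's is 3, 4, 13; they first meet at 4.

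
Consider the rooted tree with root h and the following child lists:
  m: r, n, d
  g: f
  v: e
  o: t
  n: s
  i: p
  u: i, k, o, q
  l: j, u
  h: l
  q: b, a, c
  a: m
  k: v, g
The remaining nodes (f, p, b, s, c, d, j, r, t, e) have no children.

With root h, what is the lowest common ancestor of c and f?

u

Ancestors of c (toward the root): c, q, u, l, h.
Ancestors of f: f, g, k, u, l, h.
The deepest node appearing in both lists is u.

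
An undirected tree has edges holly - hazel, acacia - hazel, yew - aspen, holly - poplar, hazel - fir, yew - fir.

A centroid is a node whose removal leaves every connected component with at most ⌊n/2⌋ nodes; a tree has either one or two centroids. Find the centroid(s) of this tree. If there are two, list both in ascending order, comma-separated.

hazel

Delete hazel: the remaining components have sizes 3, 2, 1. Max 3 ≤ 3, so hazel is a centroid.
No neighbour of hazel does as well, so hazel is the unique centroid.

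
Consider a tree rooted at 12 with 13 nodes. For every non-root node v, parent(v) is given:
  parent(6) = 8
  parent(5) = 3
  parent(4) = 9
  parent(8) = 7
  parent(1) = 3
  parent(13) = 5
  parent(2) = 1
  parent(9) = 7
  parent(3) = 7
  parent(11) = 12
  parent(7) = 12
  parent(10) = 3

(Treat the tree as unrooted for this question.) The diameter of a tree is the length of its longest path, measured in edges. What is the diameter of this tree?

BFS from 4 reaches 2 last, at distance 5; BFS from 2 confirms no node is farther.
Path: 4 - 9 - 7 - 3 - 1 - 2.

5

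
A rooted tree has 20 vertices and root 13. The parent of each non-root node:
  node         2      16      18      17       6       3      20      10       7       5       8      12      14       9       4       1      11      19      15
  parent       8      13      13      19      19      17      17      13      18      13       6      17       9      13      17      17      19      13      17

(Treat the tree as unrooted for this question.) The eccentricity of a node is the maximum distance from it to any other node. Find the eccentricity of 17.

Distances from 17 peak at 4, attained at 14 (2, 7 also at distance 4).
17–19–13–9–14

4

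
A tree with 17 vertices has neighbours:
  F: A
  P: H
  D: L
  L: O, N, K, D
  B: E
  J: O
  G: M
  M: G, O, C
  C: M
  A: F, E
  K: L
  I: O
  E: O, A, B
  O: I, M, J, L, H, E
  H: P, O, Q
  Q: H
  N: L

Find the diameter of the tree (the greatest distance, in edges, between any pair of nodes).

5

A longest path is D - L - O - E - A - F, with 5 edges.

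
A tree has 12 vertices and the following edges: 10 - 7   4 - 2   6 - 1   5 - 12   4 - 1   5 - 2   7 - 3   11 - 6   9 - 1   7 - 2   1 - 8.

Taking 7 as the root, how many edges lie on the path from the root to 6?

4

Climbing from 6 to the root: 6–1–4–2–7. That's 4 steps.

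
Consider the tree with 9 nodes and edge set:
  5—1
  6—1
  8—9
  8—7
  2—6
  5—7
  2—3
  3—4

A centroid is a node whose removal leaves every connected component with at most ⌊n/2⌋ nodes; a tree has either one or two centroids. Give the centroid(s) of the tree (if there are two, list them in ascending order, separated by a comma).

1

If 1 is removed the pieces have sizes 4, 4, all ≤ ⌊9/2⌋ = 4.
Every other node leaves some component of size > 4, so the centroid is unique.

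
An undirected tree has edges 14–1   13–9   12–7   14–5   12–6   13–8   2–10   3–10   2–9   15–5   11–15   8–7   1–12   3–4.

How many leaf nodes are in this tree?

3

Exactly 3 nodes have a single neighbour: 4, 6, 11.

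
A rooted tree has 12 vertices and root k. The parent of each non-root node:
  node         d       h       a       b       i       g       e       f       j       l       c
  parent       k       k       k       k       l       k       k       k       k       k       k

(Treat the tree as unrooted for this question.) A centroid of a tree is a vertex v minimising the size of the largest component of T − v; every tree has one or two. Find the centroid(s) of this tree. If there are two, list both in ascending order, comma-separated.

k

If k is removed the pieces have sizes 2, 1, 1, 1, 1, 1, 1, 1, 1, 1, all ≤ ⌊12/2⌋ = 6.
Every other node leaves some component of size > 6, so the centroid is unique.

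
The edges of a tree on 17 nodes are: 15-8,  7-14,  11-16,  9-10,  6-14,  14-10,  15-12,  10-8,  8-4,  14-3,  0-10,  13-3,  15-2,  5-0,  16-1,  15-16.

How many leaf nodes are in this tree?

Exactly 10 nodes have a single neighbour: 1, 2, 4, 5, 6, 7, 9, 11, 12, 13.

10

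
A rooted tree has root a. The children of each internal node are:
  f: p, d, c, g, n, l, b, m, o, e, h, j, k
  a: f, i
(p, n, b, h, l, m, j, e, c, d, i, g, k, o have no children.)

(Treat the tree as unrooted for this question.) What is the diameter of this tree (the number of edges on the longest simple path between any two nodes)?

3

Starting from i, a farthest node is p at distance 3.
One longest path: i - a - f - p.
So the diameter is 3.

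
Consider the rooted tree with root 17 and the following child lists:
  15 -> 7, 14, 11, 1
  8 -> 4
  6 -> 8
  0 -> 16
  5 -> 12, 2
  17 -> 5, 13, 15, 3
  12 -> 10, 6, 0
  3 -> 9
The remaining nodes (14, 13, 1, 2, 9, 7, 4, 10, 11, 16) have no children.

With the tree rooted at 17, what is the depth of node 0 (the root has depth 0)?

Climbing from 0 to the root: 0–12–5–17. That's 3 steps.

3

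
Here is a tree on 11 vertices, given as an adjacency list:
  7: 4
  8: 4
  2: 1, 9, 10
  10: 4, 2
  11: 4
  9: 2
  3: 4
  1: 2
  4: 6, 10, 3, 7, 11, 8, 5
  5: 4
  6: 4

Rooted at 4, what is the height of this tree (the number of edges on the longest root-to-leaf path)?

3

The longest root-to-leaf path is 4 – 10 – 2 – 9 (3 edges).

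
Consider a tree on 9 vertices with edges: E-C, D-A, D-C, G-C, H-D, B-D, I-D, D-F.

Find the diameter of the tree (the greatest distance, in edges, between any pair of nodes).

3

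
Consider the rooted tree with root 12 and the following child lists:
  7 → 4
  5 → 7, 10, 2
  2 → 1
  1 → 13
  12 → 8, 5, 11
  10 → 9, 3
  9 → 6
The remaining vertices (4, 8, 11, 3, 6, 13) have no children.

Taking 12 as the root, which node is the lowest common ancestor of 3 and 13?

5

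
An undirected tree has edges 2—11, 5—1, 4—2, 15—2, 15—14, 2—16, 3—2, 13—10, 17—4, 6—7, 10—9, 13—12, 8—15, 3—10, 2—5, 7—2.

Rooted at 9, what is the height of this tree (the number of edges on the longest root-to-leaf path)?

The longest root-to-leaf path is 9–10–3–2–5–1 (5 edges).

5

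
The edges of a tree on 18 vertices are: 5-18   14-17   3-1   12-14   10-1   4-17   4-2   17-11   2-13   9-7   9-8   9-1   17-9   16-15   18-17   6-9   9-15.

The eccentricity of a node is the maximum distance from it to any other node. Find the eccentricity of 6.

5

A farthest node from 6 is 13.
The path 6-9-17-4-2-13 has 5 edges.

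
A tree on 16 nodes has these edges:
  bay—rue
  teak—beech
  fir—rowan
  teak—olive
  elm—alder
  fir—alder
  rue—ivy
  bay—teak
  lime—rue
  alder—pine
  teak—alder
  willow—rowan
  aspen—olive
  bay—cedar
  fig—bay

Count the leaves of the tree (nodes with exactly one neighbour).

9

Degree-1 nodes: aspen, beech, cedar, elm, fig, ivy, lime, pine, willow — 9 of them.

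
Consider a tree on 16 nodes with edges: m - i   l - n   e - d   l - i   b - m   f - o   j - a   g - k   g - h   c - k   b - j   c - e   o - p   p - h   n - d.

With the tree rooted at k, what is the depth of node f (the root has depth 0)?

5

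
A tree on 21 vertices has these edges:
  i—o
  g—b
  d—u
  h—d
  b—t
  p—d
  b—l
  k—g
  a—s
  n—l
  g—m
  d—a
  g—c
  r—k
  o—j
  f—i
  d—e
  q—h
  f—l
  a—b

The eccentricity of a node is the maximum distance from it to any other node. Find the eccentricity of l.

A farthest node from l is q.
The path l-b-a-d-h-q has 5 edges.

5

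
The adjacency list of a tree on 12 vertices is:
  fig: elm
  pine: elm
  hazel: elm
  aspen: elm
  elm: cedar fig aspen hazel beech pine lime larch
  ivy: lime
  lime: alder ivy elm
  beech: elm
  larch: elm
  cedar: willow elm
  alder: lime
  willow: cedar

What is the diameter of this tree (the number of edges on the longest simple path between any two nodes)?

4

Starting from ivy, a farthest node is willow at distance 4.
One longest path: ivy - lime - elm - cedar - willow.
So the diameter is 4.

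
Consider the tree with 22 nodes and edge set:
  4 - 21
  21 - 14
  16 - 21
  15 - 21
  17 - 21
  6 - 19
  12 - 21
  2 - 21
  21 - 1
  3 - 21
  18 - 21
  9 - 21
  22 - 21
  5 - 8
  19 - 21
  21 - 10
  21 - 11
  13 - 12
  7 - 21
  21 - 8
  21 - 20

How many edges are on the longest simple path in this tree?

4

BFS from 13 reaches 6 last, at distance 4; BFS from 6 confirms no node is farther.
Path: 13 - 12 - 21 - 19 - 6.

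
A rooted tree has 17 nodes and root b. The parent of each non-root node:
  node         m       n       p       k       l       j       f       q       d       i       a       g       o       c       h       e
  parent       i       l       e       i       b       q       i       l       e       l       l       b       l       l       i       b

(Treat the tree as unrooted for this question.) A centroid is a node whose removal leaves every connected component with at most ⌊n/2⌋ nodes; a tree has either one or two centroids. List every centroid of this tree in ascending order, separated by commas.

l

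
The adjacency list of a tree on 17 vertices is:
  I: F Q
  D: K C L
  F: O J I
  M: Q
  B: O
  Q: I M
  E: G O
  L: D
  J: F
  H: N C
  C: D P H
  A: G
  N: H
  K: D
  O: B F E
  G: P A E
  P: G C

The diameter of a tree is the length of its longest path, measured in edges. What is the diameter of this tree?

10

BFS from M reaches L last, at distance 10; BFS from L confirms no node is farther.
Path: M - Q - I - F - O - E - G - P - C - D - L.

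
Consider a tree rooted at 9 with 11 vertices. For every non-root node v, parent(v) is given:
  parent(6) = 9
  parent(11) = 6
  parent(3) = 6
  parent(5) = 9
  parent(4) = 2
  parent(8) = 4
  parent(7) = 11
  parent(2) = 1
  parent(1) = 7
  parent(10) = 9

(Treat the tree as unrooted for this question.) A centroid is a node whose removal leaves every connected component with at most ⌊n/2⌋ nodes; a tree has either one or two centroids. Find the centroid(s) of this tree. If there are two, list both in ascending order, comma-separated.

11

Removing 11 splits the tree into components of sizes 5, 5; the largest is 5 ≤ ⌊11/2⌋ = 5.
Every other node leaves some component of size > 5, so the centroid is unique.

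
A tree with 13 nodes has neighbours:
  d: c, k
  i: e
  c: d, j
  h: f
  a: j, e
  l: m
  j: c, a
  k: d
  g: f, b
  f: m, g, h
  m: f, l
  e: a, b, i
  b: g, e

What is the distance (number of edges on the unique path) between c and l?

8

Walking from c: c–j–a–e–b–g–f–m–l. Length 8.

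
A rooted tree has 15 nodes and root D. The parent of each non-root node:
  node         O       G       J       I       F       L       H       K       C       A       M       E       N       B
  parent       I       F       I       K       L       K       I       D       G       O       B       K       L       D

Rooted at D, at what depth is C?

5

Path from D to C: D → K → L → F → G → C, which has 5 edges.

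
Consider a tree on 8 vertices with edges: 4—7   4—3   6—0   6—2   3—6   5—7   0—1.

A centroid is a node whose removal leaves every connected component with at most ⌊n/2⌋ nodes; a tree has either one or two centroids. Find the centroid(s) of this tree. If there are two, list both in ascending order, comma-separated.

If 6 is removed the pieces have sizes 4, 2, 1, all ≤ ⌊8/2⌋ = 4.
3 is adjacent to 6 and is also a centroid (the largest component after removing it is likewise 4).

3, 6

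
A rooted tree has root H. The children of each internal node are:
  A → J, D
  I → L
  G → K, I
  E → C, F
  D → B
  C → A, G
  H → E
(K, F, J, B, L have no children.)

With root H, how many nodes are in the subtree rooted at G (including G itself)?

Descendants of G (including itself): G, I, K, L. That's 4.

4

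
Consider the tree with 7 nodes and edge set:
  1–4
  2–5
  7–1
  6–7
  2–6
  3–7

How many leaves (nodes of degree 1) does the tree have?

3

Exactly 3 nodes have a single neighbour: 3, 4, 5.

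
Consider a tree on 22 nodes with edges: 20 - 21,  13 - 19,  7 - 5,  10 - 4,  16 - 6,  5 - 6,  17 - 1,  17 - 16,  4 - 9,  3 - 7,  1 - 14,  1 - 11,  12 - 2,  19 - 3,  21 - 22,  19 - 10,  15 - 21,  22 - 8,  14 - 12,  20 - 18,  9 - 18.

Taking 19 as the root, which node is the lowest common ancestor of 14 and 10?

19

Ancestors of 14 (toward the root): 14, 1, 17, 16, 6, 5, 7, 3, 19.
Ancestors of 10: 10, 19.
The deepest node appearing in both lists is 19.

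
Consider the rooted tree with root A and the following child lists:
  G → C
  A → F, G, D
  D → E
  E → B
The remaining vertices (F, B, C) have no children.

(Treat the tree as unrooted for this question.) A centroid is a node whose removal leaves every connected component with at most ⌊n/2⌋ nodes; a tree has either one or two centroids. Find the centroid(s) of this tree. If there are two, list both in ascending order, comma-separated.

A

Removing A splits the tree into components of sizes 3, 2, 1; the largest is 3 ≤ ⌊7/2⌋ = 3.
No neighbour of A does as well, so A is the unique centroid.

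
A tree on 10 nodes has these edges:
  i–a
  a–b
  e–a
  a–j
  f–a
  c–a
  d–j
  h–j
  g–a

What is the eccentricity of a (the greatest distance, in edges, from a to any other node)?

The node farthest from a is h (d also at distance 2), via a – j – h — 2 edges.

2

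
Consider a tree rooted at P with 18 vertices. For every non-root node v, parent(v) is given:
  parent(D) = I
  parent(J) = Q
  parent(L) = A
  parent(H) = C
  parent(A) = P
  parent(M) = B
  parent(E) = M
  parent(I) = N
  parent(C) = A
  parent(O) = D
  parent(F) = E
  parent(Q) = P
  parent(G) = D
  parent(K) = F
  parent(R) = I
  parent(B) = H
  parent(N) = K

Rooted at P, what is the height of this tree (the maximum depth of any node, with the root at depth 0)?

12

G sits deepest: P-A-C-H-B-M-E-F-K-N-I-D-G — 12 edges from the root.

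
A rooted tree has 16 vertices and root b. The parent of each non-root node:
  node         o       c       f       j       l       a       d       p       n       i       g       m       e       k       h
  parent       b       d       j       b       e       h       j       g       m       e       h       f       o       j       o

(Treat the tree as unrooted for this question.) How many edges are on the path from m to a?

6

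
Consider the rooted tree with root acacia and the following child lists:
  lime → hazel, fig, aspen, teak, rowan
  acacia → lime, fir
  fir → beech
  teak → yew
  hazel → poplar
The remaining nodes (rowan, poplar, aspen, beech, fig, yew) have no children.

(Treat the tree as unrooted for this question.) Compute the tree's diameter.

5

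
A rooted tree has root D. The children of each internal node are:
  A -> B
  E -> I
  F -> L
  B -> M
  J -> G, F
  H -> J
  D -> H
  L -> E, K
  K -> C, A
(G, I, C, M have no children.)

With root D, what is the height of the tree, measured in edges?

8

A deepest node is M, reached by D – H – J – F – L – K – A – B – M.
That path has 8 edges, so the height is 8.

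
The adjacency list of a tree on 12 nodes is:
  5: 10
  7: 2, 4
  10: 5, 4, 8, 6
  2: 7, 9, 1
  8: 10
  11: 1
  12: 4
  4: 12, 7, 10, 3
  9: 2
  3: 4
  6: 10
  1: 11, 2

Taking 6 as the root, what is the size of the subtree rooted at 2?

Descendants of 2 (including itself): 2, 1, 9, 11. That's 4.

4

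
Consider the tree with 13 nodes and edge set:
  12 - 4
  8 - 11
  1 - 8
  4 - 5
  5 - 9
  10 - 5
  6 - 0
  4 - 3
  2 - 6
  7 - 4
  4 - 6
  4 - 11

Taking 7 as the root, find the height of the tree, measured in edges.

4

A deepest node is 1, reached by 7-4-11-8-1.
That path has 4 edges, so the height is 4.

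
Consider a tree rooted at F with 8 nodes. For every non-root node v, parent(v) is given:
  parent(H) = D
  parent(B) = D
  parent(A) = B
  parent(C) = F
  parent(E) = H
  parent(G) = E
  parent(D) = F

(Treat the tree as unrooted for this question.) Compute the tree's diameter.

A longest path is C - F - D - H - E - G, with 5 edges.

5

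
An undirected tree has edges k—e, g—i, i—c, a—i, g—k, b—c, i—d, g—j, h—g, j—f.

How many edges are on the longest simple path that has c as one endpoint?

A farthest node from c is f (e also at distance 4).
The path c-i-g-j-f has 4 edges.

4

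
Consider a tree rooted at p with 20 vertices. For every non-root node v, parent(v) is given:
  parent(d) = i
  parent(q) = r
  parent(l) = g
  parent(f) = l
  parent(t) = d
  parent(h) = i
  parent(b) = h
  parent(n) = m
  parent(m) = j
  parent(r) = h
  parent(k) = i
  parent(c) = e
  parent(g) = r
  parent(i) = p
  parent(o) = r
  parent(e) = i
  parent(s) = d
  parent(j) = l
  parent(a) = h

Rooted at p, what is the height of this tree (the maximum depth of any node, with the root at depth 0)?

n sits deepest: p → i → h → r → g → l → j → m → n — 8 edges from the root.

8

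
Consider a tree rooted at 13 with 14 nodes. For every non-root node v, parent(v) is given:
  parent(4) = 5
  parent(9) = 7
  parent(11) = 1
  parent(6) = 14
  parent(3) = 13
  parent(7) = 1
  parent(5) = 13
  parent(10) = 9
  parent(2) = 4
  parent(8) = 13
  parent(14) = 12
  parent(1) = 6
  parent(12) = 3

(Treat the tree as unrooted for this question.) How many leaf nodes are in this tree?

Degree-1 nodes: 2, 8, 10, 11 — 4 of them.

4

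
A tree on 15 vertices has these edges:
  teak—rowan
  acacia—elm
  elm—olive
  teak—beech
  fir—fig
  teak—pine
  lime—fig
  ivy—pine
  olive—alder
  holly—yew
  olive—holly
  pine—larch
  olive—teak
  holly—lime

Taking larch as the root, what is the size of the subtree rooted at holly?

holly's subtree: {holly, lime, yew, fig, fir}, size 5.

5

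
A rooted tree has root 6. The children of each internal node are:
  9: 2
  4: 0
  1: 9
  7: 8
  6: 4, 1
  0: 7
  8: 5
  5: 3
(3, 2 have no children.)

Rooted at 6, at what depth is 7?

3

Path from 6 to 7: 6 – 4 – 0 – 7, which has 3 edges.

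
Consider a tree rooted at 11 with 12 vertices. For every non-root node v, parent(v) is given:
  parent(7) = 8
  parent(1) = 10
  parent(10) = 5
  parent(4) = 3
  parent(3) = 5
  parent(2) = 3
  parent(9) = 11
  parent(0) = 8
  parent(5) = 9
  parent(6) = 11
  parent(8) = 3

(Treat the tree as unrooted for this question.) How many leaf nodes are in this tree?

6

Exactly 6 nodes have a single neighbour: 0, 1, 2, 4, 6, 7.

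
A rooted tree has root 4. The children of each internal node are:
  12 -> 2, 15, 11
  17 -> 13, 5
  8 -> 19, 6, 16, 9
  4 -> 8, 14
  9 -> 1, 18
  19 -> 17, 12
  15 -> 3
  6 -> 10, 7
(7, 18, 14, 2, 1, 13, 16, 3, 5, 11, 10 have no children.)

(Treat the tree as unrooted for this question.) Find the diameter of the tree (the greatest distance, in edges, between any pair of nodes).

A longest path is 3–15–12–19–8–4–14, with 6 edges.

6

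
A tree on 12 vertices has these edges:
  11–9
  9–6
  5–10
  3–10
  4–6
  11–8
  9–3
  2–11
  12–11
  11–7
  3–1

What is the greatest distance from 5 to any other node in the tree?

5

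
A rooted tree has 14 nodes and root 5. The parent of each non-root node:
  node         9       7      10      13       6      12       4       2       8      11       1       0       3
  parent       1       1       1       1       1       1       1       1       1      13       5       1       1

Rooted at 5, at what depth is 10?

Path from 5 to 10: 5 – 1 – 10, which has 2 edges.

2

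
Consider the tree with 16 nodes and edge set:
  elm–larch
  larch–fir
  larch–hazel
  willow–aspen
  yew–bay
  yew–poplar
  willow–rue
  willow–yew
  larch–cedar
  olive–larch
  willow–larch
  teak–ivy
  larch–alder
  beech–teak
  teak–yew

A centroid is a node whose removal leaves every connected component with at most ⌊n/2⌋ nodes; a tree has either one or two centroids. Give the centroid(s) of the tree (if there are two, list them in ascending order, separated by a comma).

willow

Delete willow: the remaining components have sizes 7, 6, 1, 1. Max 7 ≤ 8, so willow is a centroid.
Every other node leaves some component of size > 8, so the centroid is unique.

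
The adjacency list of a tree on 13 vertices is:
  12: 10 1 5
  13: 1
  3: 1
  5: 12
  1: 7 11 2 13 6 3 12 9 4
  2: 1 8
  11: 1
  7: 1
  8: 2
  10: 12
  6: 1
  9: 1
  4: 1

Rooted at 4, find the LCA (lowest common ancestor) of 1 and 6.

Path 1→root: 1 4; path 6→root: 6 1 4.
First common node: 1.

1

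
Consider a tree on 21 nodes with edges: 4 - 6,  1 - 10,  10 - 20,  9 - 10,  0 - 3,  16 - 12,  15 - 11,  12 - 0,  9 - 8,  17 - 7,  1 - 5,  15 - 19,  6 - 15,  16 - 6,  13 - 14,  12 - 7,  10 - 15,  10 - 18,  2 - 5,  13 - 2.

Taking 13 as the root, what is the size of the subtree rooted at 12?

Descendants of 12 (including itself): 12, 0, 7, 3, 17. That's 5.

5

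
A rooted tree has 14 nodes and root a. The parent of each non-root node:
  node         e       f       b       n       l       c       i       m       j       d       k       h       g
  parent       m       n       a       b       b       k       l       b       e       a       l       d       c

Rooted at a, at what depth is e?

3

a – b – m – e — 3 edges.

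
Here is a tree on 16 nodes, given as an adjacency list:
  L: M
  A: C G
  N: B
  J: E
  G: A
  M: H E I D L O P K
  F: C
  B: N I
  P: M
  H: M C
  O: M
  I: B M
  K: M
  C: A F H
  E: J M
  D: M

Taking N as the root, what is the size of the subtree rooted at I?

14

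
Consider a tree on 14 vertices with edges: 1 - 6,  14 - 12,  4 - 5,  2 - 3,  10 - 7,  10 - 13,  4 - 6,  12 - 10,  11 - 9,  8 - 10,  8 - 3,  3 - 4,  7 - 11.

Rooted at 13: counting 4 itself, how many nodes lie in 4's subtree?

4's subtree: {4, 6, 5, 1}, size 4.

4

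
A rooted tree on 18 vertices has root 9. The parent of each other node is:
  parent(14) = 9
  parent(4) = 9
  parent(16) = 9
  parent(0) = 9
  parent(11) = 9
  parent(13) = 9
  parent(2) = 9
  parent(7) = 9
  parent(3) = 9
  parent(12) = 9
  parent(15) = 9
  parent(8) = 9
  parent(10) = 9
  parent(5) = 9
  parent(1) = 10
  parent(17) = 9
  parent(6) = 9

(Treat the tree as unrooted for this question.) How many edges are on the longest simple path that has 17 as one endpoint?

A farthest node from 17 is 1.
The path 17 – 9 – 10 – 1 has 3 edges.

3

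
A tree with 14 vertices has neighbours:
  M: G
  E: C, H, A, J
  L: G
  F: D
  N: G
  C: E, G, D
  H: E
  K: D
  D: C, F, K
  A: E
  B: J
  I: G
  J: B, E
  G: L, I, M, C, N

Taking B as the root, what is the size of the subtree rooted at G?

Descendants of G (including itself): G, N, L, I, M. That's 5.

5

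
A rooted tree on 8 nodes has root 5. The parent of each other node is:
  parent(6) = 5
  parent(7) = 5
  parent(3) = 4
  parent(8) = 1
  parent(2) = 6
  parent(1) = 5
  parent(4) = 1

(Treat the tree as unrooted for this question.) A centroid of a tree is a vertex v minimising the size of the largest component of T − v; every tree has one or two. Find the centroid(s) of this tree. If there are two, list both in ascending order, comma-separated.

1, 5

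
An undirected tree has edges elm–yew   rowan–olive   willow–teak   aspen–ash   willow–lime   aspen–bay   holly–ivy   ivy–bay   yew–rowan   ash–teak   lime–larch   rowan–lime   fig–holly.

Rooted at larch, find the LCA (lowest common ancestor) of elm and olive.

rowan

elm's ancestor chain is elm, yew, rowan, lime, larch and olive's is olive, rowan, lime, larch; they first meet at rowan.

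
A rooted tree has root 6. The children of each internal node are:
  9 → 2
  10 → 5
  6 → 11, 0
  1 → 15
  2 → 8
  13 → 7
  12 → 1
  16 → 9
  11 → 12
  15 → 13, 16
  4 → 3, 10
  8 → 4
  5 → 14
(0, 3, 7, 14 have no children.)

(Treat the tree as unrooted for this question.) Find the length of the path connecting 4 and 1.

6

Walking from 4: 4 – 8 – 2 – 9 – 16 – 15 – 1. Length 6.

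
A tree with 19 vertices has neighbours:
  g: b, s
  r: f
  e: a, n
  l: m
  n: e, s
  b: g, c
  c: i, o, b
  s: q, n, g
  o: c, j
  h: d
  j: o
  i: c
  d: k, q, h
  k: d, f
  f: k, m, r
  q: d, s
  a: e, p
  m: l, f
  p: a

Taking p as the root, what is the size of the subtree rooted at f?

4

The subtree rooted at f contains: f, m, r, l — 4 nodes.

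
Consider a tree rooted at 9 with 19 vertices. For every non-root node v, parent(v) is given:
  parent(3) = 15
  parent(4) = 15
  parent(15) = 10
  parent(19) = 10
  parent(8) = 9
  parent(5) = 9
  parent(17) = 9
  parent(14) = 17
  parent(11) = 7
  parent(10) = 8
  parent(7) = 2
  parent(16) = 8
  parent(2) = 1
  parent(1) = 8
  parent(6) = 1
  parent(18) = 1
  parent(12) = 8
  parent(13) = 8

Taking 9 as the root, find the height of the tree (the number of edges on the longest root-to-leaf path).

5

A deepest node is 11, reached by 9-8-1-2-7-11.
That path has 5 edges, so the height is 5.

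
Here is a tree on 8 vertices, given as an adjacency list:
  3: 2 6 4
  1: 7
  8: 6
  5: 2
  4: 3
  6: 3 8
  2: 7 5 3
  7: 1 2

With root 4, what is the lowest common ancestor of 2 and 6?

2's ancestor chain is 2, 3, 4 and 6's is 6, 3, 4; they first meet at 3.

3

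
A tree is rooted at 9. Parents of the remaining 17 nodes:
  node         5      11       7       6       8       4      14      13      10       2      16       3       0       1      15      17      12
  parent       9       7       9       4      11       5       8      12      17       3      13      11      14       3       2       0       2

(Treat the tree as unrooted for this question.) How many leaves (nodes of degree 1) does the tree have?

5

The leaves are 1, 6, 10, 15, 16.
That is 5 leaves.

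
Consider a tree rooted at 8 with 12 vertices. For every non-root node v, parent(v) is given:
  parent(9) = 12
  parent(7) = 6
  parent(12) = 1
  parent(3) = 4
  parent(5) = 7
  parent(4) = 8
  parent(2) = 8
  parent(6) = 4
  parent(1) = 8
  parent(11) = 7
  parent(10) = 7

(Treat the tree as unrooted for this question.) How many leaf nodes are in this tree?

The leaves are 2, 3, 5, 9, 10, 11.
That is 6 leaves.

6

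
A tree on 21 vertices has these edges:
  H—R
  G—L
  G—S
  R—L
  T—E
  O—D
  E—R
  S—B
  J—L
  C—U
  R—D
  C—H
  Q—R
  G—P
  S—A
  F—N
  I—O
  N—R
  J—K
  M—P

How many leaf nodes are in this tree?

9

Degree-1 nodes: A, B, F, I, K, M, Q, T, U — 9 of them.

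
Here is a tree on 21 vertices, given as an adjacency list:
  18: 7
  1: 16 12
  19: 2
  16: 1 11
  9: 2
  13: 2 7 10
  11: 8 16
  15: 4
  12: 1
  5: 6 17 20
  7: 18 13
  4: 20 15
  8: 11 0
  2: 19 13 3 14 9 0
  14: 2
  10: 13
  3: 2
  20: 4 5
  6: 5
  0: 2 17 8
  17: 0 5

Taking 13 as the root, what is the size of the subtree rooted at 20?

3

Descendants of 20 (including itself): 20, 4, 15. That's 3.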